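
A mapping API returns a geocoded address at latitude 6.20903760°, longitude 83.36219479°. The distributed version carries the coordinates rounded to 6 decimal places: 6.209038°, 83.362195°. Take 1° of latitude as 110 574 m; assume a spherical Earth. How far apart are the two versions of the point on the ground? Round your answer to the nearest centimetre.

5 centimetres

Δlat = 6.20903760 − 6.209038 = -0.00000040°; Δlon = 83.36219479 − 83.362195 = -0.00000021°.
North–south shift: -0.00000040 × 110574 = -0.0442296 m.
East–west at this latitude: -0.00000021° × 110574 × cos 6.20904° ≈ -0.00000021 × 109925 = -0.0230843 m.
Hypotenuse of the two orthogonal shifts: √(0.0442296² + 0.0230843²) = 0.0498913 m.
That is 0.0498913 m = 4.9891 cm.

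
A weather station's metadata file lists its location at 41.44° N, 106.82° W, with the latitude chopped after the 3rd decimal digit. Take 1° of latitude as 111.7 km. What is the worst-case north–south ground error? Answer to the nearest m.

112 m

Truncating at 3 decimal places can drop up to a full unit in the last place, so the latitude may be off by as much as 0.001°.
Along the meridian that is 0.001° × 111700 m/° = 111.7 m.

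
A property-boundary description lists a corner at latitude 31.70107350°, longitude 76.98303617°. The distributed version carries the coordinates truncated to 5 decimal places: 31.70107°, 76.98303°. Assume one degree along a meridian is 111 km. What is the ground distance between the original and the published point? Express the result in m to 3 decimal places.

Δlat = 31.70107350 − 31.70107 = +0.00000350°; Δlon = 76.98303617 − 76.98303 = +0.00000617°.
North–south shift: 0.00000350 × 111000 = 0.3885 m.
East–west at this latitude: 0.00000617° × 111000 × cos 31.7011° ≈ 0.00000617 × 94438.9 = 0.582688 m.
Distance: √(0.3885² + 0.582688²) ≈ 0.700327 m.

0.700 m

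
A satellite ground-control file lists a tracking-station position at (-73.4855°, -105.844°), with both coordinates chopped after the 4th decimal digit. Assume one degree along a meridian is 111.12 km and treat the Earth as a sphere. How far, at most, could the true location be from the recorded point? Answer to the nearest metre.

Truncating at 4 decimal places can drop up to a full unit in the last place, so each coordinate may be off by as much as 0.0001°.
North–south component: 0.0001° × 111120 = 11.112 m.
East–west component at 73.4855°: 0.0001° × 111120 × cos 73.4855° ≈ 0.0001 × 31586.7 ≈ 3.15867 m.
The two errors are perpendicular, so the maximum displacement is √(11.112² + 3.15867²) ≈ 11.5522 m.

12 metres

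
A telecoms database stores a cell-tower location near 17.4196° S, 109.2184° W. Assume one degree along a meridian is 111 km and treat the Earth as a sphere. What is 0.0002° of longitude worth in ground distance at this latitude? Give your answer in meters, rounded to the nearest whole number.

0.0002° of longitude at 17.4196° is 0.0002 × 111000 × cos 17.4196° ≈ 0.0002 × 105909 = 21.1819 m.

21 meters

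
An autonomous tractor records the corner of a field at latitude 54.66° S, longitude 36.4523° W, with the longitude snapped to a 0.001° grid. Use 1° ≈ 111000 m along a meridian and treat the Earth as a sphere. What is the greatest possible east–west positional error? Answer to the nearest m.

With a 0.001° grid the true value lies within half a step, ±0.001°/2 = ±0.0005°, of the stored one.
One degree of longitude at 54.66° is 111000 × cos 54.66° ≈ 111000 × 0.5784 = 64205.4 m.
East–west error: 0.0005° × 64205.4 m/° ≈ 32.1027 m.

32 m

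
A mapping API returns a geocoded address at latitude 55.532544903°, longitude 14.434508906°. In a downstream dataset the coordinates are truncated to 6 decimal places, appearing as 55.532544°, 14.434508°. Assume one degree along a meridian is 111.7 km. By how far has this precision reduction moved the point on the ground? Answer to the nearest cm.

The latitude changed by +0.000000903° and the longitude by +0.000000906°.
North–south shift: 0.000000903 × 111700 = 0.100865 m.
East–west at this latitude: 0.000000906° × 111700 × cos 55.5325° ≈ 0.000000906 × 63215.3 = 0.057273 m.
Hypotenuse of the two orthogonal shifts: √(0.100865² + 0.057273²) = 0.115991 m.
That is 0.115991 m = 11.599 cm.

12 cm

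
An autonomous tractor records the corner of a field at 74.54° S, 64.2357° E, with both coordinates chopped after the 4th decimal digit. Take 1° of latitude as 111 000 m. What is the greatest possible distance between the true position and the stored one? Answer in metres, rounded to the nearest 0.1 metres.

Truncating at 4 decimal places can drop up to a full unit in the last place, so each coordinate may be off by as much as 0.0001°.
North–south component: 0.0001° × 111000 = 11.1 m.
E–W at 74.54°: 0.0001° × 111000 × cos 74.54° = 0.0001 × 111000 × 0.2666 ≈ 2.95888 m.
Combining orthogonally: (11.1² + 2.95888²)^½ ≈ 11.4876 m.

11.5 metres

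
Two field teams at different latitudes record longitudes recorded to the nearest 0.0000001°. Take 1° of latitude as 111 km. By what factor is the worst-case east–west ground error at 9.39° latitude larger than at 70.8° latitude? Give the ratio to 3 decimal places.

3.000

Rounding to 7 decimal places leaves the longitude within ±5e-08° of the true value.
Error at 9.39° = 5e-08° × 111000 × cos 9.39° ≈ 0.00555 × 0.9866 = 0.0054756 m.
At 70.8°: 5e-08° × 111000 × cos 70.8° = 5e-08 × 111000 × 0.3289 ≈ 0.0018252 m.
Ratio: 0.0054756 / 0.0018252 = cos 9.39° / cos 70.8° ≈ 3.0000.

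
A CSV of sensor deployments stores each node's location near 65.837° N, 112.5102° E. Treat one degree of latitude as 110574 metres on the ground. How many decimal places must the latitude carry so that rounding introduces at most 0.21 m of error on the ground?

6

One degree of latitude covers 110574 m.
N decimal places → at most half a unit in the last place, 0.5 × 10⁻ᴺ° = 110574/2 × 10⁻ᴺ m.
Setting 55287 × 10⁻ᴺ ≤ 0.21 gives 10ᴺ ≥ 2.633e+05, i.e. N ≥ 5.42.
At 5 places the error can reach 0.553 m, but 6 places keeps it to 0.0553 m.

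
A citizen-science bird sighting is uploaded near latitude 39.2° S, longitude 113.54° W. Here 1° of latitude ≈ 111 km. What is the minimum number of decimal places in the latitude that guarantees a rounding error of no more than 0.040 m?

One degree of latitude covers 111000 m.
N decimal places → at most half a unit in the last place, 0.5 × 10⁻ᴺ° = 111000/2 × 10⁻ᴺ m.
Setting 55500 × 10⁻ᴺ ≤ 0.040 gives 10ᴺ ≥ 1.388e+06, i.e. N ≥ 6.14.
So 7 decimal places suffice (0.00555 m); 6 would allow up to 0.0555 m.

7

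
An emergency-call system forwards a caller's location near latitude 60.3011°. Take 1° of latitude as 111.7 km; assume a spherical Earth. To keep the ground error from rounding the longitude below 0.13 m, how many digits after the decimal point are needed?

At 60.3011° one degree of longitude covers 111700 × cos 60.3011° ≈ 111700 × 0.4954 ≈ 55340.9 m.
N decimal places → at most half a unit in the last place, 0.5 × 10⁻ᴺ° = 55340.9/2 × 10⁻ᴺ m.
Need 0.5 × 55340.9 × 10⁻ᴺ ≤ 0.13 → 10⁻ᴺ ≤ 4.698e-06, so N ≥ 5.33.
N = 5 would give 0.277 m (too coarse); N = 6 gives 0.0277 m ≤ 0.13 m.

6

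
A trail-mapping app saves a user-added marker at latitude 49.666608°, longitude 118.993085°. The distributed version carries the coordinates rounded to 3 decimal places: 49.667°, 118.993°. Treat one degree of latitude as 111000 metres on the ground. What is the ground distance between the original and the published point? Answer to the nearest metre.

The latitude changed by -0.000392° and the longitude by +0.000085°.
N–S: -0.000392° × 111000 m/° = -43.512 m.
East–west at this latitude: 0.000085° × 111000 × cos 49.667° ≈ 0.000085 × 71842.4 = 6.10661 m.
Hypotenuse of the two orthogonal shifts: √(43.512² + 6.10661²) = 43.9384 m.

44 metres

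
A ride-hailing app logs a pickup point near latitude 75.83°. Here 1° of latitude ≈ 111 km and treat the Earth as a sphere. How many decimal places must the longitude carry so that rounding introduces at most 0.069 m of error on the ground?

At 75.83° one degree of longitude covers 111000 × cos 75.83° ≈ 111000 × 0.2448 ≈ 27172.8 m.
With N decimal places the half-ulp bound is 0.5·10⁻ᴺ°, or 0.5·10⁻ᴺ × 27172.8 m on the ground.
Setting 13586.4 × 10⁻ᴺ ≤ 0.069 gives 10ᴺ ≥ 1.969e+05, i.e. N ≥ 5.29.
N = 5 would give 0.136 m (too coarse); N = 6 gives 0.0136 m ≤ 0.069 m.

6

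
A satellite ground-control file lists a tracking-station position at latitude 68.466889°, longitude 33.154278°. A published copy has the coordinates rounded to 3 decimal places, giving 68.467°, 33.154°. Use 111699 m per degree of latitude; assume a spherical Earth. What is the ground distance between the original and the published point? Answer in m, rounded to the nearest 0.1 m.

The latitude changed by -0.000111° and the longitude by +0.000278°.
North–south shift: -0.000111 × 111699 = -12.3986 m.
E–W at 68.467°: 0.000278° × 111699 × cos 68.467° = 0.000278 × 111699 × 0.3670 ≈ 11.3974 m.
Distance: √(12.3986² + 11.3974²) ≈ 16.8412 m.

16.8 m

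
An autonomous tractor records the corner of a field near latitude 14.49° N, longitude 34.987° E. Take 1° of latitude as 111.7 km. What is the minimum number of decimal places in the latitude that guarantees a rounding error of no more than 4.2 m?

One degree of latitude covers 111700 m.
N decimal places → at most half a unit in the last place, 0.5 × 10⁻ᴺ° = 111700/2 × 10⁻ᴺ m.
Need 0.5 × 111700 × 10⁻ᴺ ≤ 4.2 → 10⁻ᴺ ≤ 7.520e-05, so N ≥ 4.12.
At 4 places the error can reach 5.58 m, but 5 places keeps it to 0.558 m.

5 decimal places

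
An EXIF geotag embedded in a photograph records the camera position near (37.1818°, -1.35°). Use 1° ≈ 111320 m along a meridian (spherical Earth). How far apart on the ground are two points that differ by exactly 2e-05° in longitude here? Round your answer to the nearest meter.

2 meters

At 37.1818° a degree of longitude is 111320 × cos 37.1818° ≈ 88691.1 m, so 2e-05° corresponds to 1.77382 m.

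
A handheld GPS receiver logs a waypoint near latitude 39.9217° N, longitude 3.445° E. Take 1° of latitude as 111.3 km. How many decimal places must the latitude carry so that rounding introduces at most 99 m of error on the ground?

3 decimal places

One degree of latitude covers 111300 m.
Rounding to N decimal places gives at most 0.5 × 10⁻ᴺ degrees of error, i.e. 0.5 × 10⁻ᴺ × 111300 m.
Setting 55650 × 10⁻ᴺ ≤ 99 gives 10ᴺ ≥ 562.1, i.e. N ≥ 2.75.
At 2 places the error can reach 556 m, but 3 places keeps it to 55.6 m.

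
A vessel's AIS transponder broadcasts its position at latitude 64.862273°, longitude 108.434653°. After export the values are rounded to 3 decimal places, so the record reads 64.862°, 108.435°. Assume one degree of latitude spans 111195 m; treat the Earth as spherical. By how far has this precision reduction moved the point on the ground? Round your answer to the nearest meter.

Δlat = 64.862273 − 64.862 = +0.000273°; Δlon = 108.434653 − 108.435 = -0.000347°.
N–S: 0.000273° × 111195 m/° = 30.3562 m.
East–west at this latitude: -0.000347° × 111195 × cos 64.862° ≈ -0.000347 × 47235.6 = -16.3908 m.
Distance: √(30.3562² + 16.3908²) ≈ 34.4987 m.

34 meters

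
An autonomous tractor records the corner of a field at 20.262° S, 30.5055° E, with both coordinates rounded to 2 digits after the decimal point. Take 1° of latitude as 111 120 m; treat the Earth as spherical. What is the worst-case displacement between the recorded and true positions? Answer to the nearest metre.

762 metres

Rounding to 2 decimal places leaves each coordinate within ±0.005° of the true value.
N–S: 0.005° × 111120 m/° = 555.6 m.
East–west component at 20.262°: 0.005° × 111120 × cos 20.262° ≈ 0.005 × 104244 ≈ 521.219 m.
Worst case both components are at the extreme and orthogonal: √(555.6² + 521.219²) ≈ 761.814 m.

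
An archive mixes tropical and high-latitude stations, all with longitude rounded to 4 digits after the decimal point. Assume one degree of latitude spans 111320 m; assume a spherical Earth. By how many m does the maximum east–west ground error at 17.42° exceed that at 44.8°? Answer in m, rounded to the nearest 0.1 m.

1.4 m

Rounding to 4 decimal places leaves the longitude within ±5e-05° of the true value.
Error at 17.42° = 5e-05° × 111320 × cos 17.42° ≈ 5.566 × 0.9541 = 5.3107 m.
At 44.8°: 5e-05° × 111320 × cos 44.8° = 5e-05 × 111320 × 0.7096 ≈ 3.9495 m.
Difference: 5.3107 − 3.9495 = 1.3612 m.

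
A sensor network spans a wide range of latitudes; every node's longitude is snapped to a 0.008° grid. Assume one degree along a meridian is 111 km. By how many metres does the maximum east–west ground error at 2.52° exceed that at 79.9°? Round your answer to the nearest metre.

With a 0.008° grid the true value lies within half a step, ±0.008°/2 = ±0.004°, of the stored one.
At 2.52°: 0.004° × 111000 × cos 2.52° = 0.004 × 111000 × 0.9990 ≈ 443.57 m.
At 79.9°: 0.004° × 111000 × cos 79.9° = 0.004 × 111000 × 0.1754 ≈ 77.863 m.
So the lower-latitude error exceeds the higher by 443.57 − 77.863 = 365.71 m.

366 metres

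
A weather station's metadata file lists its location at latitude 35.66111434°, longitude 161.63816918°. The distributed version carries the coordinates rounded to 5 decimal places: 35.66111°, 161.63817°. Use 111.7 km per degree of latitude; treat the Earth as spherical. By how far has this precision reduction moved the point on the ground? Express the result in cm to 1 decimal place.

The latitude changed by +0.00000434° and the longitude by -0.00000082°.
N–S: 0.00000434° × 111700 m/° = 0.484778 m.
East–west at this latitude: -0.00000082° × 111700 × cos 35.6611° ≈ -0.00000082 × 90754 = -0.0744182 m.
Combined displacement = (0.484778² + 0.0744182²)^½ ≈ 0.490457 m.
That is 0.490457 m = 49.046 cm.

49.0 cm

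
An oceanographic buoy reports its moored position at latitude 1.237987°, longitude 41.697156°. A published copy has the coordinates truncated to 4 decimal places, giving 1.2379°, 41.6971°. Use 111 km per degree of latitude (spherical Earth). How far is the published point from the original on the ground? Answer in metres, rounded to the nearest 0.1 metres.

Δlat = 1.237987 − 1.2379 = +0.000087°; Δlon = 41.697156 − 41.6971 = +0.000056°.
N–S: 0.000087° × 111000 m/° = 9.657 m.
East–west at this latitude: 0.000056° × 111000 × cos 1.2379° ≈ 0.000056 × 110974 = 6.21455 m.
Distance: √(9.657² + 6.21455²) ≈ 11.4838 m.

11.5 metres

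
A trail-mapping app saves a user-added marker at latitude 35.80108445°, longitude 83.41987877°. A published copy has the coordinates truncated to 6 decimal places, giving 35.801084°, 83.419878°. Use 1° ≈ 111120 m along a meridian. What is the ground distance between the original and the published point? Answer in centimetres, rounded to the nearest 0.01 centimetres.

8.55 centimetres

The latitude changed by +0.00000045° and the longitude by +0.00000077°.
N–S: 0.00000045° × 111120 m/° = 0.050004 m.
E–W at 35.8011°: 0.00000077° × 111120 × cos 35.8011° = 0.00000077 × 111120 × 0.8111 ≈ 0.0693956 m.
Distance: √(0.050004² + 0.0693956²) ≈ 0.0855345 m.
That is 0.0855345 m = 8.5535 cm.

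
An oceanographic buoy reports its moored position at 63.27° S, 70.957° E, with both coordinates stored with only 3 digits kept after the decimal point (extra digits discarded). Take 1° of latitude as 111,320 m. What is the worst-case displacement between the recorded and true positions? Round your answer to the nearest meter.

122 meters

Truncating at 3 decimal places can drop up to a full unit in the last place, so each coordinate may be off by as much as 0.001°.
North–south component: 0.001° × 111320 = 111.32 m.
E–W at 63.27°: 0.001° × 111320 × cos 63.27° = 0.001 × 111320 × 0.4498 ≈ 50.0703 m.
Worst case both components are at the extreme and orthogonal: √(111.32² + 50.0703²) ≈ 122.062 m.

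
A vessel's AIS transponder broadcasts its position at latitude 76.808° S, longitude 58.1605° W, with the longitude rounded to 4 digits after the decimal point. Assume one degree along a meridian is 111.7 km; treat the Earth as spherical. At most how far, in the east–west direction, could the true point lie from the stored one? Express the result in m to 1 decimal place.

1.3 m

Rounding to 4 decimal places leaves the longitude within ±5e-05° of the true value.
At latitude 76.808° a degree of longitude spans 111700 m × cos 76.808° = 111700 × 0.2282 ≈ 25491.6 m.
So at most 5e-05° × 25491.6 ≈ 1.27458 m east–west.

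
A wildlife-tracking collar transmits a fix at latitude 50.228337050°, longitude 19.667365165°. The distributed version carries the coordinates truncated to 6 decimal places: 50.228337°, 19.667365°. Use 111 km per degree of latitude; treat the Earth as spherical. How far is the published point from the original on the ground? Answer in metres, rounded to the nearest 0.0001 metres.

Δlat = 50.228337050 − 50.228337 = +0.000000050°; Δlon = 19.667365165 − 19.667365 = +0.000000165°.
N–S: 0.000000050° × 111000 m/° = 0.00555 m.
East–west at this latitude: 0.000000165° × 111000 × cos 50.2283° ≈ 0.000000165 × 71010 = 0.0117166 m.
Hypotenuse of the two orthogonal shifts: √(0.00555² + 0.0117166²) = 0.0129647 m.

0.0130 metres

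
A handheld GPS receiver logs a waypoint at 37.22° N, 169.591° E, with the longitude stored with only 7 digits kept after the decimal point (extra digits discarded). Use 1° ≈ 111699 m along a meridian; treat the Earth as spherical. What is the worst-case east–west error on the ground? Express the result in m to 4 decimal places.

0.0089 m

Truncating at 7 decimal places can drop up to a full unit in the last place, so the longitude may be off by as much as 1e-07°.
One degree of longitude at 37.22° is 111699 × cos 37.22° ≈ 111699 × 0.7963 = 88948 m.
Maximum E–W displacement: 1e-07 × 88948 = 0.0088948 m.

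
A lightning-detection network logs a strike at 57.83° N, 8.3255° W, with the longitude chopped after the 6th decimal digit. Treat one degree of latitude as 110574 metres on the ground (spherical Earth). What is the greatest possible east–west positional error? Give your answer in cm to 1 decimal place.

Truncating at 6 decimal places can drop up to a full unit in the last place, so the longitude may be off by as much as 1e-06°.
One degree of longitude at 57.83° is 110574 × cos 57.83° ≈ 110574 × 0.5324 = 58873.3 m.
So at most 1e-06° × 58873.3 ≈ 0.0588733 m east–west.
That is 0.0588733 m = 5.8873 cm.

5.9 cm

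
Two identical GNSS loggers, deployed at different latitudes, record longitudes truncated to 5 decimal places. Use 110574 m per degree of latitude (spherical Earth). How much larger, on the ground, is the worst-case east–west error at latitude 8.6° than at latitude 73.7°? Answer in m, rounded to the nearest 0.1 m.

Truncating at 5 decimal places can drop up to a full unit in the last place, so the longitude may be off by as much as 1e-05°.
Error at 8.6° = 1e-05° × 110574 × cos 8.6° ≈ 1.1057 × 0.9888 = 1.0933 m.
Error at 73.7° = 1e-05° × 110574 × cos 73.7° ≈ 1.1057 × 0.2807 = 0.31034 m.
So the lower-latitude error exceeds the higher by 1.0933 − 0.31034 = 0.78296 m.

0.8 m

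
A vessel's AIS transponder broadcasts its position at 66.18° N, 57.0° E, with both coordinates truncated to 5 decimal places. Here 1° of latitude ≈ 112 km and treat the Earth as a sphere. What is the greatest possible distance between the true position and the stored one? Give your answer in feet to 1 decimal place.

Truncating at 5 decimal places can drop up to a full unit in the last place, so each coordinate may be off by as much as 1e-05°.
N–S: 1e-05° × 112000 m/° = 1.12 m.
E–W at 66.18°: 1e-05° × 112000 × cos 66.18° = 1e-05 × 112000 × 0.4039 ≈ 0.452328 m.
Worst case both components are at the extreme and orthogonal: √(1.12² + 0.452328²) ≈ 1.20789 m.
Converting: 1.20789 m × 3.2808 ft/m ≈ 3.9629 ft.

4.0 feet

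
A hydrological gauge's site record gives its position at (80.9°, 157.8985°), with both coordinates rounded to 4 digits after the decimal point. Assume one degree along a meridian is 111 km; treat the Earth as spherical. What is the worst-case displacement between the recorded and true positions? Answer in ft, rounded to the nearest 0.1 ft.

18.4 ft

Rounding to 4 decimal places leaves each coordinate within ±5e-05° of the true value.
Latitude error → 5e-05 × 111000 = 5.55 m along the meridian.
East–west component at 80.9°: 5e-05° × 111000 × cos 80.9° ≈ 5e-05 × 17555.5 ≈ 0.877777 m.
The two errors are perpendicular, so the maximum displacement is √(5.55² + 0.877777²) ≈ 5.61899 m.
In feet: 5.61899 m ÷ 0.3048 ≈ 18.435 ft.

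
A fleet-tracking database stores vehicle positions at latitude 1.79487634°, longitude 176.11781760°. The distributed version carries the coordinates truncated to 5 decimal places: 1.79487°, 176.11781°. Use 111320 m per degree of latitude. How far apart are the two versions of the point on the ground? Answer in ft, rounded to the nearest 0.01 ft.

3.61 ft

The latitude changed by +0.00000634° and the longitude by +0.00000760°.
N–S: 0.00000634° × 111320 m/° = 0.705769 m.
East–west at this latitude: 0.00000760° × 111320 × cos 1.79487° ≈ 0.00000760 × 111265 = 0.845617 m.
Combined displacement = (0.705769² + 0.845617²)^½ ≈ 1.10144 m.
Converting: 1.10144 m × 3.2808 ft/m ≈ 3.6137 ft.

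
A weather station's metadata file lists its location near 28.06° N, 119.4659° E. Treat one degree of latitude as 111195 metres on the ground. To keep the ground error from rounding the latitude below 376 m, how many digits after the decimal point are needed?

One degree of latitude covers 111195 m.
Rounding to N decimal places gives at most 0.5 × 10⁻ᴺ degrees of error, i.e. 0.5 × 10⁻ᴺ × 111195 m.
Need 0.5 × 111195 × 10⁻ᴺ ≤ 376 → 10⁻ᴺ ≤ 6.763e-03, so N ≥ 2.17.
So 3 decimal places suffice (55.6 m); 2 would allow up to 556 m.

3 decimal places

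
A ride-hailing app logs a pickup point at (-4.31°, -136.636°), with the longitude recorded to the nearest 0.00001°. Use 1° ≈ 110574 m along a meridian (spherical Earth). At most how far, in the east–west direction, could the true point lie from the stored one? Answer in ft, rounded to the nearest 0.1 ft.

1.8 ft

Rounding to 5 decimal places leaves the longitude within ±5e-06° of the true value.
Parallels shrink by cos φ, so at 4.31° a degree of longitude is 110574 × 0.9972 ≈ 110261 m.
Maximum E–W displacement: 5e-06 × 110261 = 0.551307 m.
Converting: 0.551307 m × 3.2808 ft/m ≈ 1.8087 ft.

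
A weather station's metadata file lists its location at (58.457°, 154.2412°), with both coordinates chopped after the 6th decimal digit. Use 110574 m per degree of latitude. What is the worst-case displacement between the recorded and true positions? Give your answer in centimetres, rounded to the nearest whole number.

Truncating at 6 decimal places can drop up to a full unit in the last place, so each coordinate may be off by as much as 1e-06°.
Latitude error → 1e-06 × 110574 = 0.110574 m along the meridian.
E–W at 58.457°: 1e-06° × 110574 × cos 58.457° = 1e-06 × 110574 × 0.5231 ≈ 0.0578455 m.
Worst case both components are at the extreme and orthogonal: √(0.110574² + 0.0578455²) ≈ 0.124791 m.
That is 0.124791 m = 12.479 cm.

12 centimetres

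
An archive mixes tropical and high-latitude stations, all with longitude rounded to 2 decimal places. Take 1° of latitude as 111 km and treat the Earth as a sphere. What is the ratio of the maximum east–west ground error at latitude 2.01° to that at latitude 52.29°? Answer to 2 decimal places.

1.63

Rounding to 2 decimal places leaves the longitude within ±0.005° of the true value.
At 2.01°: 0.005° × 111000 × cos 2.01° = 0.005 × 111000 × 0.9994 ≈ 554.66 m.
Error at 52.29° = 0.005° × 111000 × cos 52.29° ≈ 555 × 0.6117 = 339.47 m.
The ratio reduces to cos 2.01° / cos 52.29° = 0.9994/0.6117 ≈ 1.6339.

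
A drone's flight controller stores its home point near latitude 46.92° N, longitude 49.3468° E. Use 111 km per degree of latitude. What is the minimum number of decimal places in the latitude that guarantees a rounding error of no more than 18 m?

One degree of latitude covers 111000 m.
N decimal places → at most half a unit in the last place, 0.5 × 10⁻ᴺ° = 111000/2 × 10⁻ᴺ m.
Setting 55500 × 10⁻ᴺ ≤ 18 gives 10ᴺ ≥ 3083, i.e. N ≥ 3.49.
So 4 decimal places suffice (5.55 m); 3 would allow up to 55.5 m.

4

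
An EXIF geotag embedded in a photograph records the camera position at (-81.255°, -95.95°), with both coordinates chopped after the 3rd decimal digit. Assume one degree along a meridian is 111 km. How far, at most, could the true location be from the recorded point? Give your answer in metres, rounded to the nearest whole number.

Truncating at 3 decimal places can drop up to a full unit in the last place, so each coordinate may be off by as much as 0.001°.
N–S: 0.001° × 111000 m/° = 111 m.
East–west component at 81.255°: 0.001° × 111000 × cos 81.255° ≈ 0.001 × 16876.1 ≈ 16.8761 m.
Combining orthogonally: (111² + 16.8761²)^½ ≈ 112.276 m.

112 metres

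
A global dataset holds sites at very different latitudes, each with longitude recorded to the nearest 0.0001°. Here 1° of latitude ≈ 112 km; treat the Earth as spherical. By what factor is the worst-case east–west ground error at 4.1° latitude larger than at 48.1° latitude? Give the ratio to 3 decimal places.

1.494

Rounding to 4 decimal places leaves the longitude within ±5e-05° of the true value.
At 4.1°: 5e-05° × 112000 × cos 4.1° = 5e-05 × 112000 × 0.9974 ≈ 5.5857 m.
Error at 48.1° = 5e-05° × 112000 × cos 48.1° ≈ 5.6 × 0.6678 = 3.7399 m.
The ratio reduces to cos 4.1° / cos 48.1° = 0.9974/0.6678 ≈ 1.4935.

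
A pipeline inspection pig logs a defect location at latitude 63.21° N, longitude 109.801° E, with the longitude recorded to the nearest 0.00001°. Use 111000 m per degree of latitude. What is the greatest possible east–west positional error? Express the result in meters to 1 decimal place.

0.3 meters

Rounding to 5 decimal places leaves the longitude within ±5e-06° of the true value.
At latitude 63.21° a degree of longitude spans 111000 m × cos 63.21° = 111000 × 0.4507 ≈ 50030.1 m.
East–west error: 5e-06° × 50030.1 m/° ≈ 0.250151 m.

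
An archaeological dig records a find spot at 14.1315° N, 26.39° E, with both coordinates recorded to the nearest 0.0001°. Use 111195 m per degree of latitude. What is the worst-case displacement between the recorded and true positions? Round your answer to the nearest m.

Rounding to 4 decimal places leaves each coordinate within ±5e-05° of the true value.
Latitude error → 5e-05 × 111195 = 5.55975 m along the meridian.
E–W at 14.1315°: 5e-05° × 111195 × cos 14.1315° = 5e-05 × 111195 × 0.9697 ≈ 5.3915 m.
Worst case both components are at the extreme and orthogonal: √(5.55975² + 5.3915²) ≈ 7.74462 m.

8 m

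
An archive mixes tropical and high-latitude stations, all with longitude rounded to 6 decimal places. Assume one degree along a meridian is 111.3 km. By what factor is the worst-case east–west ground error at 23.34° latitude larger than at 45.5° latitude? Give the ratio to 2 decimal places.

Rounding to 6 decimal places leaves the longitude within ±5e-07° of the true value.
At 23.34°: 5e-07° × 111300 × cos 23.34° = 5e-07 × 111300 × 0.9182 ≈ 0.051096 m.
Error at 45.5° = 5e-07° × 111300 × cos 45.5° ≈ 0.05565 × 0.7009 = 0.039006 m.
The ratio reduces to cos 23.34° / cos 45.5° = 0.9182/0.7009 ≈ 1.3100.

1.31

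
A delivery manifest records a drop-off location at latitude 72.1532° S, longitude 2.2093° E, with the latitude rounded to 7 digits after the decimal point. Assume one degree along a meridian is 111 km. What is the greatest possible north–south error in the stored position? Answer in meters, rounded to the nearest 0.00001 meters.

0.00555 meters

Rounding to 7 decimal places leaves the latitude within ±5e-08° of the true value.
North–south distance: 5e-08° × 111000 m/° = 0.00555 m.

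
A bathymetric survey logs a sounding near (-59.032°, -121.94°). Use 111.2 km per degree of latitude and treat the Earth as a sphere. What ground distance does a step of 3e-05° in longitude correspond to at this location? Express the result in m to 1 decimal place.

One degree of longitude here spans 111200 × cos 59.032° = 111200 × 0.5146 ≈ 57219 m; 3e-05° of that is 1.71657 m.

1.7 m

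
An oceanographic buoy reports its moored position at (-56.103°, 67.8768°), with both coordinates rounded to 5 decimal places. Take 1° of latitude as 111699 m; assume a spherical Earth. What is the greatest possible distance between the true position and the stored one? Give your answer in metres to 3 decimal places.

0.639 metres

Rounding to 5 decimal places leaves each coordinate within ±5e-06° of the true value.
N–S: 5e-06° × 111699 m/° = 0.558495 m.
Longitude error → 5e-06 × 111699 × cos 56.103° = 5e-06 × 111699 × 0.5577 ≈ 0.311474 m.
Worst case both components are at the extreme and orthogonal: √(0.558495² + 0.311474²) ≈ 0.639478 m.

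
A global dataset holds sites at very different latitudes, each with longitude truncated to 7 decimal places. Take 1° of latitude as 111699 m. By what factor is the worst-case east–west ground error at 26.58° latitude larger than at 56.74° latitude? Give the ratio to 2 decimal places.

1.63

Truncating at 7 decimal places can drop up to a full unit in the last place, so the longitude may be off by as much as 1e-07°.
Error at 26.58° = 1e-07° × 111699 × cos 26.58° ≈ 0.01117 × 0.8943 = 0.0099894 m.
Error at 56.74° = 1e-07° × 111699 × cos 56.74° ≈ 0.01117 × 0.5484 = 0.006126 m.
Ratio: 0.0099894 / 0.006126 = cos 26.58° / cos 56.74° ≈ 1.6306.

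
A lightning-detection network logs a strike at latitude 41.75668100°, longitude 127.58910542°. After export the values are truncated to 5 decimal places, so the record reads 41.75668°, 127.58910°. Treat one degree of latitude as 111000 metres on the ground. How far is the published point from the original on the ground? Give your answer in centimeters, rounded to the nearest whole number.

The latitude changed by +0.00000100° and the longitude by +0.00000542°.
N–S: 0.00000100° × 111000 m/° = 0.111 m.
E–W at 41.7567°: 0.00000542° × 111000 × cos 41.7567° = 0.00000542 × 111000 × 0.7460 ≈ 0.448796 m.
Hypotenuse of the two orthogonal shifts: √(0.111² + 0.448796²) = 0.462319 m.
That is 0.462319 m = 46.232 cm.

46 centimeters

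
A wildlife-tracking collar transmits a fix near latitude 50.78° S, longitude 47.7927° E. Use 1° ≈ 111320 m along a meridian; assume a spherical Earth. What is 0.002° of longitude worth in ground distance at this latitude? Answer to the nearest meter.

At 50.78° a degree of longitude is 111320 × cos 50.78° ≈ 70387.6 m, so 0.002° corresponds to 140.775 m.

141 meters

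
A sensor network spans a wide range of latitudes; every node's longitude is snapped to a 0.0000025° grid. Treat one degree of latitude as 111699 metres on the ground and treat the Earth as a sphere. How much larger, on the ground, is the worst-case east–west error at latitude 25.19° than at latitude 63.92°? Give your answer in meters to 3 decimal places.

0.065 meters

With a 0.0000025° grid the true value lies within half a step, ±0.0000025°/2 = ±1.25e-06°, of the stored one.
At 25.19°: 1.25e-06° × 111699 × cos 25.19° = 1.25e-06 × 111699 × 0.9049 ≈ 0.12635 m.
At 63.92°: 1.25e-06° × 111699 × cos 63.92° = 1.25e-06 × 111699 × 0.4396 ≈ 0.061382 m.
Difference: 0.12635 − 0.061382 = 0.064964 m.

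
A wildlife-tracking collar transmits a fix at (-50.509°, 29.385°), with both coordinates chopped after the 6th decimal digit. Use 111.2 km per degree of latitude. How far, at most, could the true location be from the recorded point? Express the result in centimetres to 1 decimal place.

13.2 centimetres

Truncating at 6 decimal places can drop up to a full unit in the last place, so each coordinate may be off by as much as 1e-06°.
N–S: 1e-06° × 111200 m/° = 0.1112 m.
East–west component at 50.509°: 1e-06° × 111200 × cos 50.509° ≈ 1e-06 × 70718.4 ≈ 0.0707184 m.
Worst case both components are at the extreme and orthogonal: √(0.1112² + 0.0707184²) ≈ 0.131782 m.
That is 0.131782 m = 13.178 cm.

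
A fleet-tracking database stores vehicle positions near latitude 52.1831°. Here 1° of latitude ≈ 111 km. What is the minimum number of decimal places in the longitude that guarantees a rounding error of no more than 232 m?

At 52.1831° one degree of longitude covers 111000 × cos 52.1831° ≈ 111000 × 0.6131 ≈ 68058.6 m.
With N decimal places the half-ulp bound is 0.5·10⁻ᴺ°, or 0.5·10⁻ᴺ × 68058.6 m on the ground.
Need 0.5 × 68058.6 × 10⁻ᴺ ≤ 232 → 10⁻ᴺ ≤ 6.818e-03, so N ≥ 2.17.
N = 2 would give 340 m (too coarse); N = 3 gives 34 m ≤ 232 m.

3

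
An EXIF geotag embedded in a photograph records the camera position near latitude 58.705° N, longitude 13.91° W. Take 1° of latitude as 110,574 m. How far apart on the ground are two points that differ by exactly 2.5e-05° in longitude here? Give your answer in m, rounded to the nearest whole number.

1 m

At 58.705° a degree of longitude is 110574 × cos 58.705° ≈ 57437.1 m, so 2.5e-05° corresponds to 1.43593 m.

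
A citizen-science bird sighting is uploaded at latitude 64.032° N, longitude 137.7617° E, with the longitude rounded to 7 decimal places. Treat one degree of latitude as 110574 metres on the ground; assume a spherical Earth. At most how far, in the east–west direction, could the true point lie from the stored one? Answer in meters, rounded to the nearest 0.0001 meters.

Rounding to 7 decimal places leaves the longitude within ±5e-08° of the true value.
One degree of longitude at 64.032° is 110574 × cos 64.032° ≈ 110574 × 0.4379 = 48416.9 m.
East–west error: 5e-08° × 48416.9 m/° ≈ 0.00242085 m.

0.0024 meters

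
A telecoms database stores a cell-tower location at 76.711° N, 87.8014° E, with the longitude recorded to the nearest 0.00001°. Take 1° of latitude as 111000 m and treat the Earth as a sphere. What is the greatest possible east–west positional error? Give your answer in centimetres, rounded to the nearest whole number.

Rounding to 5 decimal places leaves the longitude within ±5e-06° of the true value.
At latitude 76.711° a degree of longitude spans 111000 m × cos 76.711° = 111000 × 0.2299 ≈ 25514.8 m.
So at most 5e-06° × 25514.8 ≈ 0.127574 m east–west.
That is 0.127574 m = 12.757 cm.

13 centimetres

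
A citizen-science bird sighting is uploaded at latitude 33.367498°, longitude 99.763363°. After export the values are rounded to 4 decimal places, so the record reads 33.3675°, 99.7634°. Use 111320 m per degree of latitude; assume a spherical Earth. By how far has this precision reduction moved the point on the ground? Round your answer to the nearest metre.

3 metres

Δlat = 33.367498 − 33.3675 = -0.000002°; Δlon = 99.763363 − 99.7634 = -0.000037°.
North–south shift: -0.000002 × 111320 = -0.22264 m.
East–west at this latitude: -0.000037° × 111320 × cos 33.3675° ≈ -0.000037 × 92970 = -3.43989 m.
Distance: √(0.22264² + 3.43989²) ≈ 3.44709 m.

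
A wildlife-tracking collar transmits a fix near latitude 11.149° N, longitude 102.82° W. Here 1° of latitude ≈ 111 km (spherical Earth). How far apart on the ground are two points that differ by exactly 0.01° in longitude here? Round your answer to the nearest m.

1089 m

One degree of longitude here spans 111000 × cos 11.149° = 111000 × 0.9811 ≈ 108905 m; 0.01° of that is 1089.05 m.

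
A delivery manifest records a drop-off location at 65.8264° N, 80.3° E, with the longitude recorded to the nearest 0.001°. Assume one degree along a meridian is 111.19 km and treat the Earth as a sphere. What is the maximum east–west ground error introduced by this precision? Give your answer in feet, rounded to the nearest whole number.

75 feet

Rounding to 3 decimal places leaves the longitude within ±0.0005° of the true value.
Parallels shrink by cos φ, so at 65.8264° a degree of longitude is 111190 × 0.4095 ≈ 45532.6 m.
East–west error: 0.0005° × 45532.6 m/° ≈ 22.7663 m.
In feet: 22.7663 m ÷ 0.3048 ≈ 74.693 ft.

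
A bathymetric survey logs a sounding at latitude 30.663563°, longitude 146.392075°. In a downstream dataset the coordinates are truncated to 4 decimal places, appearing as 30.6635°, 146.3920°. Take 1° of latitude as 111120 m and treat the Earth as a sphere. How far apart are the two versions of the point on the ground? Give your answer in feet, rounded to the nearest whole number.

33 feet

Δlat = 30.663563 − 30.6635 = +0.000063°; Δlon = 146.392075 − 146.3920 = +0.000075°.
N–S: 0.000063° × 111120 m/° = 7.00056 m.
E–W at 30.6635°: 0.000075° × 111120 × cos 30.6635° = 0.000075 × 111120 × 0.8602 ≈ 7.16872 m.
Combined displacement = (7.00056² + 7.16872²)^½ ≈ 10.0199 m.
Converting: 10.0199 m × 3.2808 ft/m ≈ 32.874 ft.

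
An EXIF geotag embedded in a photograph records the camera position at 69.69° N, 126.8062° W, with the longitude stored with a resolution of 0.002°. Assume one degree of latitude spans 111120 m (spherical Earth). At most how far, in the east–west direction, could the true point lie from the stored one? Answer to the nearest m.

With a 0.002° grid the true value lies within half a step, ±0.002°/2 = ±0.001°, of the stored one.
One degree of longitude at 69.69° is 111120 × cos 69.69° ≈ 111120 × 0.3471 = 38569.7 m.
So at most 0.001° × 38569.7 ≈ 38.5697 m east–west.

39 m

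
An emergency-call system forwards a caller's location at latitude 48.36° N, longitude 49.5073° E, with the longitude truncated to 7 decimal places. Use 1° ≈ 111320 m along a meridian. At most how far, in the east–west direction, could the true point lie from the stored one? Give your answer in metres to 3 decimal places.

0.007 metres

Truncating at 7 decimal places can drop up to a full unit in the last place, so the longitude may be off by as much as 1e-07°.
Parallels shrink by cos φ, so at 48.36° a degree of longitude is 111320 × 0.6644 ≈ 73966.4 m.
So at most 1e-07° × 73966.4 ≈ 0.00739664 m east–west.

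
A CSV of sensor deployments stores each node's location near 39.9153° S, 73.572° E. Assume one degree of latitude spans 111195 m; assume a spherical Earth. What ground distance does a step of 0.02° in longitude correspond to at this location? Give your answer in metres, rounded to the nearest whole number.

1706 metres

One degree of longitude here spans 111195 × cos 39.9153° = 111195 × 0.7670 ≈ 85285.9 m; 0.02° of that is 1705.72 m.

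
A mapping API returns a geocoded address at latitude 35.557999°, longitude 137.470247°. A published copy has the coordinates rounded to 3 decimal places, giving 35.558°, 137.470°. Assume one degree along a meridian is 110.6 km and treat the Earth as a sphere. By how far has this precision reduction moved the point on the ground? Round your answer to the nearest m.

The latitude changed by -0.000001° and the longitude by +0.000247°.
N–S: -0.000001° × 110600 m/° = -0.1106 m.
E–W at 35.558°: 0.000247° × 110600 × cos 35.558° = 0.000247 × 110600 × 0.8135 ≈ 22.2241 m.
Distance: √(0.1106² + 22.2241²) ≈ 22.2244 m.

22 m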